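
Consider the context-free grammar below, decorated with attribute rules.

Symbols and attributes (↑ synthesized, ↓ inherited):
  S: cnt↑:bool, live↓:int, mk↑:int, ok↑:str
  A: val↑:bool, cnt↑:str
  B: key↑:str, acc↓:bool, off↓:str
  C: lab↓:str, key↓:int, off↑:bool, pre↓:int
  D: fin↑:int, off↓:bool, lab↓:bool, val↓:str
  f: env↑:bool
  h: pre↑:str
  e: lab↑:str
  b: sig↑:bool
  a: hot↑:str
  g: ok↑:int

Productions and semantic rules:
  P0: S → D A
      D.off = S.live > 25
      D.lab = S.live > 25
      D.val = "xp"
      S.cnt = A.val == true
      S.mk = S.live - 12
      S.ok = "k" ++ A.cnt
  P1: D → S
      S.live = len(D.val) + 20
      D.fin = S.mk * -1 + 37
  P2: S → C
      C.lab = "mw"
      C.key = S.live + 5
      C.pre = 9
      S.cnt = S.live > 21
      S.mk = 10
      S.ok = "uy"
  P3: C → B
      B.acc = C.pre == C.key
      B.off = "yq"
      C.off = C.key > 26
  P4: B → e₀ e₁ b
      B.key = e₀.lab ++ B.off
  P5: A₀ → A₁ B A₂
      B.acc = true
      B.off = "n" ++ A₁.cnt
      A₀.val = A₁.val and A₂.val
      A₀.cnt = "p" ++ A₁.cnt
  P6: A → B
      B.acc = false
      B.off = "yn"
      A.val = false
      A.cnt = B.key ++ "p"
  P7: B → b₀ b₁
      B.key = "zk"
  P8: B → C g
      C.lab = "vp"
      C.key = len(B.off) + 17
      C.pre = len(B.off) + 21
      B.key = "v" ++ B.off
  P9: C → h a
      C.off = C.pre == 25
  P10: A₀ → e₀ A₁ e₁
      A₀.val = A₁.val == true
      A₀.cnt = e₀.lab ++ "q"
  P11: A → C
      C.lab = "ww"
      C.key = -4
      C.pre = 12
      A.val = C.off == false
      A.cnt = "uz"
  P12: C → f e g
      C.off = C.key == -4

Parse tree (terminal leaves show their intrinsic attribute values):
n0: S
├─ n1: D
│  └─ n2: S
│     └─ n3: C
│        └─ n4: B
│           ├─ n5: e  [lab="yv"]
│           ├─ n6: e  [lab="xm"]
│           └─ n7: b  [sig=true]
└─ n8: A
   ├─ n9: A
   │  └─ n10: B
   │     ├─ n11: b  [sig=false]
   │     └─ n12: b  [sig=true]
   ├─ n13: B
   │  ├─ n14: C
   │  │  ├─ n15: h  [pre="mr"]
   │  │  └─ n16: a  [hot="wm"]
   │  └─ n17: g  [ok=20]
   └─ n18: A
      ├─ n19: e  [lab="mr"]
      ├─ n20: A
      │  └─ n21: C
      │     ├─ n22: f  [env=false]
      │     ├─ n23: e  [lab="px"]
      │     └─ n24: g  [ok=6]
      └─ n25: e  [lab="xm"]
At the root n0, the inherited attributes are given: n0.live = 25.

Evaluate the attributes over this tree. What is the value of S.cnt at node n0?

false

1. n0.live = 25  [given at root]
2. n1.off = false  [S.live > 25]
3. n1.lab = false  [S.live > 25]
4. n1.val = "xp"  ["xp"]
5. n2.live = 22  [len(D.val) + 20]
6. n3.lab = "mw"  ["mw"]
7. n3.key = 27  [S.live + 5]
8. n3.pre = 9  [9]
9. n4.acc = false  [C.pre == C.key]
10. n4.off = "yq"  ["yq"]
11. n5.lab = "yv"  [terminal]
12. n6.lab = "xm"  [terminal]
13. n7.sig = true  [terminal]
14. n4.key = "yvyq"  [e₀.lab ++ B.off]
15. n3.off = true  [C.key > 26]
16. n2.cnt = true  [S.live > 21]
17. n2.mk = 10  [10]
18. n2.ok = "uy"  ["uy"]
19. n1.fin = 27  [S.mk * -1 + 37]
20. n10.acc = false  [false]
21. n10.off = "yn"  ["yn"]
22. n11.sig = false  [terminal]
23. n12.sig = true  [terminal]
24. n10.key = "zk"  ["zk"]
25. n9.val = false  [false]
26. n9.cnt = "zkp"  [B.key ++ "p"]
27. n13.acc = true  [true]
28. n13.off = "nzkp"  ["n" ++ A₁.cnt]
29. n14.lab = "vp"  ["vp"]
30. n14.key = 21  [len(B.off) + 17]
31. n14.pre = 25  [len(B.off) + 21]
32. n15.pre = "mr"  [terminal]
33. n16.hot = "wm"  [terminal]
34. n14.off = true  [C.pre == 25]
35. n17.ok = 20  [terminal]
36. n13.key = "vnzkp"  ["v" ++ B.off]
37. n19.lab = "mr"  [terminal]
38. n21.lab = "ww"  ["ww"]
39. n21.key = -4  [-4]
40. n21.pre = 12  [12]
41. n22.env = false  [terminal]
42. n23.lab = "px"  [terminal]
43. n24.ok = 6  [terminal]
44. n21.off = true  [C.key == -4]
45. n20.val = false  [C.off == false]
46. n20.cnt = "uz"  ["uz"]
47. n25.lab = "xm"  [terminal]
48. n18.val = false  [A₁.val == true]
49. n18.cnt = "mrq"  [e₀.lab ++ "q"]
50. n8.val = false  [A₁.val and A₂.val]
51. n8.cnt = "pzkp"  ["p" ++ A₁.cnt]
52. n0.cnt = false  [A.val == true]
53. n0.mk = 13  [S.live - 12]
54. n0.ok = "kpzkp"  ["k" ++ A.cnt]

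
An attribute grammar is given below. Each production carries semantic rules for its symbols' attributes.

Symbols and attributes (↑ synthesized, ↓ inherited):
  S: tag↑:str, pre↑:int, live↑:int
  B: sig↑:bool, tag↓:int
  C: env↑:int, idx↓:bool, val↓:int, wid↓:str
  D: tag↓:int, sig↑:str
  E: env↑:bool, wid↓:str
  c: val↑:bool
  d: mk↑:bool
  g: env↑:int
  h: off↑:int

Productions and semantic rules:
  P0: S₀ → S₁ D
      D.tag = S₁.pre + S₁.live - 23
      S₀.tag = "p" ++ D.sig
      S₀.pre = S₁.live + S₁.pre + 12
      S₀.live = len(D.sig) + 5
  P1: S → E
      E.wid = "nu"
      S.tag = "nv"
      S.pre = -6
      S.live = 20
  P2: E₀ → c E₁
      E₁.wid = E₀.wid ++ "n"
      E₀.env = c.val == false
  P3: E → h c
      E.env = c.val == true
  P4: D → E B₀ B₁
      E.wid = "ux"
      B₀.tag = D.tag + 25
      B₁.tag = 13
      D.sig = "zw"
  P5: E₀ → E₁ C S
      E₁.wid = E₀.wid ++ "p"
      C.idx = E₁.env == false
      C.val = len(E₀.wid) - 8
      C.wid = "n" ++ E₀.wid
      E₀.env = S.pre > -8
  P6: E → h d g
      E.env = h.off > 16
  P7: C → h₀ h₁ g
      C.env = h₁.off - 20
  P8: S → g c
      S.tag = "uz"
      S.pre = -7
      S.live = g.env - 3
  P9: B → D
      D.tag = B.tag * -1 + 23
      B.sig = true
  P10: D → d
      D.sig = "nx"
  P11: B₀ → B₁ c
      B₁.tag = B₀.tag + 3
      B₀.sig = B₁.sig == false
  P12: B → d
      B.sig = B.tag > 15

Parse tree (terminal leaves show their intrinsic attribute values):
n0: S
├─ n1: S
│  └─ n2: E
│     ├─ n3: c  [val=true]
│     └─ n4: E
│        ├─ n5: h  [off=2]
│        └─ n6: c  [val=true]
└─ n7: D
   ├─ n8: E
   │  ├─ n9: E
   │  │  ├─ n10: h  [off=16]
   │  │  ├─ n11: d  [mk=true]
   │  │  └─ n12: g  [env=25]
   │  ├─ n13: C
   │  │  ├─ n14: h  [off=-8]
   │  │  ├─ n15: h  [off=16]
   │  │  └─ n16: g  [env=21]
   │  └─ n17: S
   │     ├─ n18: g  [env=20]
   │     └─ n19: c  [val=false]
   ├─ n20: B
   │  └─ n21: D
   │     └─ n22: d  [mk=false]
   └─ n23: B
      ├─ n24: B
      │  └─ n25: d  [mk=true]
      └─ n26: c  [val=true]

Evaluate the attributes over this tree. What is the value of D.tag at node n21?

1. n2.wid = "nu"  ["nu"]
2. n3.val = true  [terminal]
3. n4.wid = "nun"  [E₀.wid ++ "n"]
4. n5.off = 2  [terminal]
5. n6.val = true  [terminal]
6. n4.env = true  [c.val == true]
7. n2.env = false  [c.val == false]
8. n1.tag = "nv"  ["nv"]
9. n1.pre = -6  [-6]
10. n1.live = 20  [20]
11. n7.tag = -9  [S₁.pre + S₁.live - 23]
12. n8.wid = "ux"  ["ux"]
13. n9.wid = "uxp"  [E₀.wid ++ "p"]
14. n10.off = 16  [terminal]
15. n11.mk = true  [terminal]
16. n12.env = 25  [terminal]
17. n9.env = false  [h.off > 16]
18. n13.idx = true  [E₁.env == false]
19. n13.val = -6  [len(E₀.wid) - 8]
20. n13.wid = "nux"  ["n" ++ E₀.wid]
21. n14.off = -8  [terminal]
22. n15.off = 16  [terminal]
23. n16.env = 21  [terminal]
24. n13.env = -4  [h₁.off - 20]
25. n18.env = 20  [terminal]
26. n19.val = false  [terminal]
27. n17.tag = "uz"  ["uz"]
28. n17.pre = -7  [-7]
29. n17.live = 17  [g.env - 3]
30. n8.env = true  [S.pre > -8]
31. n20.tag = 16  [D.tag + 25]
32. n21.tag = 7  [B.tag * -1 + 23]
33. n22.mk = false  [terminal]
34. n21.sig = "nx"  ["nx"]
35. n20.sig = true  [true]
36. n23.tag = 13  [13]
37. n24.tag = 16  [B₀.tag + 3]
38. n25.mk = true  [terminal]
39. n24.sig = true  [B.tag > 15]
40. n26.val = true  [terminal]
41. n23.sig = false  [B₁.sig == false]
42. n7.sig = "zw"  ["zw"]
43. n0.tag = "pzw"  ["p" ++ D.sig]
44. n0.pre = 26  [S₁.live + S₁.pre + 12]
45. n0.live = 7  [len(D.sig) + 5]

7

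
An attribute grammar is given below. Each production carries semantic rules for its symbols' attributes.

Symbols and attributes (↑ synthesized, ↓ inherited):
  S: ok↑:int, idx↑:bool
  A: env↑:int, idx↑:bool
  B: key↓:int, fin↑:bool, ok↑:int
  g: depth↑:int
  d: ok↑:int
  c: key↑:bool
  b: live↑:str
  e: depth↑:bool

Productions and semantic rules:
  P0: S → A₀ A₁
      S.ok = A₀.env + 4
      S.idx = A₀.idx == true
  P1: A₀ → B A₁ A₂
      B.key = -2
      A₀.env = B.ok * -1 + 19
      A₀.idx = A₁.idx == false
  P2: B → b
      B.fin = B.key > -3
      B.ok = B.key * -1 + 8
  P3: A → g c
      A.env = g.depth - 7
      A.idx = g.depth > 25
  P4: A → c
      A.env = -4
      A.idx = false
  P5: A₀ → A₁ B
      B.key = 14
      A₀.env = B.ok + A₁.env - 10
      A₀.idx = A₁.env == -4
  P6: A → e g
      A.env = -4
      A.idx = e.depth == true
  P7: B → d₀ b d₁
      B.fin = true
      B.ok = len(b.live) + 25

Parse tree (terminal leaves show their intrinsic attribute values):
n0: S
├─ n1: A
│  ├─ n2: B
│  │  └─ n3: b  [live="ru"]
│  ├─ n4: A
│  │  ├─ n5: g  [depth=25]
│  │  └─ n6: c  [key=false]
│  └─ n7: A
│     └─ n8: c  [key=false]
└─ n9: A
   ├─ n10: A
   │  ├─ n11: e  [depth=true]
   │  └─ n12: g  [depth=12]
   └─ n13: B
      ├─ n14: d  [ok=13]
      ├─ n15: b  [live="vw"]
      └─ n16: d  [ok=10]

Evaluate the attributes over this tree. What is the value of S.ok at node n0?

1. n2.key = -2  [-2]
2. n3.live = "ru"  [terminal]
3. n2.fin = true  [B.key > -3]
4. n2.ok = 10  [B.key * -1 + 8]
5. n5.depth = 25  [terminal]
6. n6.key = false  [terminal]
7. n4.env = 18  [g.depth - 7]
8. n4.idx = false  [g.depth > 25]
9. n8.key = false  [terminal]
10. n7.env = -4  [-4]
11. n7.idx = false  [false]
12. n1.env = 9  [B.ok * -1 + 19]
13. n1.idx = true  [A₁.idx == false]
14. n11.depth = true  [terminal]
15. n12.depth = 12  [terminal]
16. n10.env = -4  [-4]
17. n10.idx = true  [e.depth == true]
18. n13.key = 14  [14]
19. n14.ok = 13  [terminal]
20. n15.live = "vw"  [terminal]
21. n16.ok = 10  [terminal]
22. n13.fin = true  [true]
23. n13.ok = 27  [len(b.live) + 25]
24. n9.env = 13  [B.ok + A₁.env - 10]
25. n9.idx = true  [A₁.env == -4]
26. n0.ok = 13  [A₀.env + 4]
27. n0.idx = true  [A₀.idx == true]

13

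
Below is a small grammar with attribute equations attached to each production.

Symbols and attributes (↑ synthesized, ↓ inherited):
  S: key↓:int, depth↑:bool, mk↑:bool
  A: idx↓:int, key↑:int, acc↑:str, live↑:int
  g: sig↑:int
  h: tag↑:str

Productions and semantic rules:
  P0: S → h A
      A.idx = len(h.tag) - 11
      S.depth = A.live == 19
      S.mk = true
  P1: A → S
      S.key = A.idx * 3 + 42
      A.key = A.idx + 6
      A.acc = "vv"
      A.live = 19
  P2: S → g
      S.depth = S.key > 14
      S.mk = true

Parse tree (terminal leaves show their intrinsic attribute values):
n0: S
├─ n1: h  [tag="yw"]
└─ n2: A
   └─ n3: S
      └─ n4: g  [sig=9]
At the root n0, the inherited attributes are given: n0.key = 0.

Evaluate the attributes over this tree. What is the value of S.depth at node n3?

1. n0.key = 0  [given at root]
2. n1.tag = "yw"  [terminal]
3. n2.idx = -9  [len(h.tag) - 11]
4. n3.key = 15  [A.idx * 3 + 42]
5. n4.sig = 9  [terminal]
6. n3.depth = true  [S.key > 14]
7. n3.mk = true  [true]
8. n2.key = -3  [A.idx + 6]
9. n2.acc = "vv"  ["vv"]
10. n2.live = 19  [19]
11. n0.depth = true  [A.live == 19]
12. n0.mk = true  [true]

true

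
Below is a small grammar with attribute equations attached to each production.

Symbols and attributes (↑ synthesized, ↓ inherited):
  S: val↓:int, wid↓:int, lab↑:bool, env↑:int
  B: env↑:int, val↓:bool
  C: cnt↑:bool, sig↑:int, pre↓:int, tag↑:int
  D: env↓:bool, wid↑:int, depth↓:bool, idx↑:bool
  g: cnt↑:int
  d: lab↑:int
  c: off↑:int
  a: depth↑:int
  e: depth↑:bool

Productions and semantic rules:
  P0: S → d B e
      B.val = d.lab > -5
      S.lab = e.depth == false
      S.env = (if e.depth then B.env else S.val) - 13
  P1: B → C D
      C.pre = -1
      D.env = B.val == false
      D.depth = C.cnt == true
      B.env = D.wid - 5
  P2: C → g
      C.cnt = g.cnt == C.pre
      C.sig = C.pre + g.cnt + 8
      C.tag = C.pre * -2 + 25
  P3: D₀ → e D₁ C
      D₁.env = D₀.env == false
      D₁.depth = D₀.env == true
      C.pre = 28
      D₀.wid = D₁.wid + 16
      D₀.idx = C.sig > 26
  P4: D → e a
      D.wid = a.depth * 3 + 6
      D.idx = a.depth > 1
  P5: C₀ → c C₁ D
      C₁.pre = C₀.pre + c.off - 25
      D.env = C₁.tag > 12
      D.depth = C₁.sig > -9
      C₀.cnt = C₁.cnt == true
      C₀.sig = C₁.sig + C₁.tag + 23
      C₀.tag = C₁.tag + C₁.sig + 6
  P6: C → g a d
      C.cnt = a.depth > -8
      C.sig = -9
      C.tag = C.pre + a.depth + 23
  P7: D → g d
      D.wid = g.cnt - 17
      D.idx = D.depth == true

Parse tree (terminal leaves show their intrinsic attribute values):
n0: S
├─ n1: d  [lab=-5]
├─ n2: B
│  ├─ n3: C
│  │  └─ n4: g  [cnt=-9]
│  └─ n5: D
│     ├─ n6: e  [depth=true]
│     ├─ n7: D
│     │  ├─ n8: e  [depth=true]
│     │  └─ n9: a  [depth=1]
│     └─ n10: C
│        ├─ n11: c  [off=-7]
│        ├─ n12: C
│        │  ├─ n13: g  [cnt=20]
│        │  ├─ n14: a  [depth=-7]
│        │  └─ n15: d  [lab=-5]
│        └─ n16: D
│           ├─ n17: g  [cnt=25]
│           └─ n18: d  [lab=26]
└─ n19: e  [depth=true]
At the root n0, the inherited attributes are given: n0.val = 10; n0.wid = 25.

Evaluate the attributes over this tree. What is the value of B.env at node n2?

20

1. n0.val = 10  [given at root]
2. n0.wid = 25  [given at root]
3. n1.lab = -5  [terminal]
4. n2.val = false  [d.lab > -5]
5. n3.pre = -1  [-1]
6. n4.cnt = -9  [terminal]
7. n3.cnt = false  [g.cnt == C.pre]
8. n3.sig = -2  [C.pre + g.cnt + 8]
9. n3.tag = 27  [C.pre * -2 + 25]
10. n5.env = true  [B.val == false]
11. n5.depth = false  [C.cnt == true]
12. n6.depth = true  [terminal]
13. n7.env = false  [D₀.env == false]
14. n7.depth = true  [D₀.env == true]
15. n8.depth = true  [terminal]
16. n9.depth = 1  [terminal]
17. n7.wid = 9  [a.depth * 3 + 6]
18. n7.idx = false  [a.depth > 1]
19. n10.pre = 28  [28]
20. n11.off = -7  [terminal]
21. n12.pre = -4  [C₀.pre + c.off - 25]
22. n13.cnt = 20  [terminal]
23. n14.depth = -7  [terminal]
24. n15.lab = -5  [terminal]
25. n12.cnt = true  [a.depth > -8]
26. n12.sig = -9  [-9]
27. n12.tag = 12  [C.pre + a.depth + 23]
28. n16.env = false  [C₁.tag > 12]
29. n16.depth = false  [C₁.sig > -9]
30. n17.cnt = 25  [terminal]
31. n18.lab = 26  [terminal]
32. n16.wid = 8  [g.cnt - 17]
33. n16.idx = false  [D.depth == true]
34. n10.cnt = true  [C₁.cnt == true]
35. n10.sig = 26  [C₁.sig + C₁.tag + 23]
36. n10.tag = 9  [C₁.tag + C₁.sig + 6]
37. n5.wid = 25  [D₁.wid + 16]
38. n5.idx = false  [C.sig > 26]
39. n2.env = 20  [D.wid - 5]
40. n19.depth = true  [terminal]
41. n0.lab = false  [e.depth == false]
42. n0.env = 7  [(if e.depth then B.env else S.val) - 13]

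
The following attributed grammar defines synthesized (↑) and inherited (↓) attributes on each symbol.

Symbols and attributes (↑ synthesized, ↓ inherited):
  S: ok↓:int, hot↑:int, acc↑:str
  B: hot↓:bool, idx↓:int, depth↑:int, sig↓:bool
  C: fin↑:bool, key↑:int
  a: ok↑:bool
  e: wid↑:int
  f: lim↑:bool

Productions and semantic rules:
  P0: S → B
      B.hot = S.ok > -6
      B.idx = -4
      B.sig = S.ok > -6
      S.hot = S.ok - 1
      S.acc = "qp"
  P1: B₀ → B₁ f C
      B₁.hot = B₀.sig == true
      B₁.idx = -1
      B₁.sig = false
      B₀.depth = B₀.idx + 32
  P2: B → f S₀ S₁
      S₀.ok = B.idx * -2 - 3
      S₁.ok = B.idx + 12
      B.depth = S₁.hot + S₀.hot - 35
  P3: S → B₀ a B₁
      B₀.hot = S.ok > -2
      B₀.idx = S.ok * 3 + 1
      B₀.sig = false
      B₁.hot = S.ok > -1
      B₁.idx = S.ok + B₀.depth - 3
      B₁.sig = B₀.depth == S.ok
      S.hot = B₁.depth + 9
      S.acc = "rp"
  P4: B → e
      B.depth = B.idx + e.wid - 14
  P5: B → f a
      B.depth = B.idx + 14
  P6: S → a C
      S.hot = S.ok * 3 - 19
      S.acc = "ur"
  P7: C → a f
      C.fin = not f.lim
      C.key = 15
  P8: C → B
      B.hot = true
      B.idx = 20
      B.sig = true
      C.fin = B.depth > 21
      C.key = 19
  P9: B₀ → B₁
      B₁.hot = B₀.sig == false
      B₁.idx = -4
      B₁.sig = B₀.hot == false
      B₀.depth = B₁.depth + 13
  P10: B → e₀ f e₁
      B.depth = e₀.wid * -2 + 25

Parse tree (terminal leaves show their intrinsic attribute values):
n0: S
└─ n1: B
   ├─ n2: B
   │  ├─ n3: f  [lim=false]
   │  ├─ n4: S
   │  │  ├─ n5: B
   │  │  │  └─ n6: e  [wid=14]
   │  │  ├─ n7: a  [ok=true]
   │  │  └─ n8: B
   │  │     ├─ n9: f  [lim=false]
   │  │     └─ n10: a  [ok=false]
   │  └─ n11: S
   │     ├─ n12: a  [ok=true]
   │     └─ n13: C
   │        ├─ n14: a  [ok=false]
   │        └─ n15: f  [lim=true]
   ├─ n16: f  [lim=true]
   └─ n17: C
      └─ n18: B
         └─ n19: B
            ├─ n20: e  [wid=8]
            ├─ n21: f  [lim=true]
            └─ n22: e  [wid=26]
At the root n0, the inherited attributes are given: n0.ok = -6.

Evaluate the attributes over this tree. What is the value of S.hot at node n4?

17

1. n0.ok = -6  [given at root]
2. n1.hot = false  [S.ok > -6]
3. n1.idx = -4  [-4]
4. n1.sig = false  [S.ok > -6]
5. n2.hot = false  [B₀.sig == true]
6. n2.idx = -1  [-1]
7. n2.sig = false  [false]
8. n3.lim = false  [terminal]
9. n4.ok = -1  [B.idx * -2 - 3]
10. n5.hot = true  [S.ok > -2]
11. n5.idx = -2  [S.ok * 3 + 1]
12. n5.sig = false  [false]
13. n6.wid = 14  [terminal]
14. n5.depth = -2  [B.idx + e.wid - 14]
15. n7.ok = true  [terminal]
16. n8.hot = false  [S.ok > -1]
17. n8.idx = -6  [S.ok + B₀.depth - 3]
18. n8.sig = false  [B₀.depth == S.ok]
19. n9.lim = false  [terminal]
20. n10.ok = false  [terminal]
21. n8.depth = 8  [B.idx + 14]
22. n4.hot = 17  [B₁.depth + 9]
23. n4.acc = "rp"  ["rp"]
24. n11.ok = 11  [B.idx + 12]
25. n12.ok = true  [terminal]
26. n14.ok = false  [terminal]
27. n15.lim = true  [terminal]
28. n13.fin = false  [not f.lim]
29. n13.key = 15  [15]
30. n11.hot = 14  [S.ok * 3 - 19]
31. n11.acc = "ur"  ["ur"]
32. n2.depth = -4  [S₁.hot + S₀.hot - 35]
33. n16.lim = true  [terminal]
34. n18.hot = true  [true]
35. n18.idx = 20  [20]
36. n18.sig = true  [true]
37. n19.hot = false  [B₀.sig == false]
38. n19.idx = -4  [-4]
39. n19.sig = false  [B₀.hot == false]
40. n20.wid = 8  [terminal]
41. n21.lim = true  [terminal]
42. n22.wid = 26  [terminal]
43. n19.depth = 9  [e₀.wid * -2 + 25]
44. n18.depth = 22  [B₁.depth + 13]
45. n17.fin = true  [B.depth > 21]
46. n17.key = 19  [19]
47. n1.depth = 28  [B₀.idx + 32]
48. n0.hot = -7  [S.ok - 1]
49. n0.acc = "qp"  ["qp"]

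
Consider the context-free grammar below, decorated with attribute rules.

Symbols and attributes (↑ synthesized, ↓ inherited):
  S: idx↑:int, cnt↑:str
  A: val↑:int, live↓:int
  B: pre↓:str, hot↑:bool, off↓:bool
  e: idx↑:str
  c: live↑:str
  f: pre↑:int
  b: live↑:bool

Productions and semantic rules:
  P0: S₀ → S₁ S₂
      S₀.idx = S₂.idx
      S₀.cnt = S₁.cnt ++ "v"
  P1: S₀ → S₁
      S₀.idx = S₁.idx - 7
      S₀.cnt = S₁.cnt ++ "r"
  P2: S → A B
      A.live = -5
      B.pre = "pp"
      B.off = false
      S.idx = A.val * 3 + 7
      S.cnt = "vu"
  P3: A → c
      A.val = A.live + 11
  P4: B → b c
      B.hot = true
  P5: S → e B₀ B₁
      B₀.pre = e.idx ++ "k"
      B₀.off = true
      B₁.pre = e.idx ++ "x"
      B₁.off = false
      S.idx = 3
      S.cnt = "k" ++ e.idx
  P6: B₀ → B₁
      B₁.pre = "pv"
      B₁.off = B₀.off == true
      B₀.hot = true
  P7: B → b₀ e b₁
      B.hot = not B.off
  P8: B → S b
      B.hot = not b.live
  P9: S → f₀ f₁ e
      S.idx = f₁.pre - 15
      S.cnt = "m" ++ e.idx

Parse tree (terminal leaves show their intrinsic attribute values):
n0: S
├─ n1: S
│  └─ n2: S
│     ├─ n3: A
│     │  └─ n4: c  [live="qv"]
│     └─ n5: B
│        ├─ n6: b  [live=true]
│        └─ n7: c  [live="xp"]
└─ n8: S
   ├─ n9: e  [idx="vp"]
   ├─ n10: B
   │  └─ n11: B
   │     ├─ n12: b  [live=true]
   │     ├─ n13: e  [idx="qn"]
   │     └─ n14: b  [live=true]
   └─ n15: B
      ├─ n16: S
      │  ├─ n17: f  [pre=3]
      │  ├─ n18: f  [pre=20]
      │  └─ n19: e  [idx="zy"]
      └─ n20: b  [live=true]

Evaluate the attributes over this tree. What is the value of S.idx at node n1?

18

1. n3.live = -5  [-5]
2. n4.live = "qv"  [terminal]
3. n3.val = 6  [A.live + 11]
4. n5.pre = "pp"  ["pp"]
5. n5.off = false  [false]
6. n6.live = true  [terminal]
7. n7.live = "xp"  [terminal]
8. n5.hot = true  [true]
9. n2.idx = 25  [A.val * 3 + 7]
10. n2.cnt = "vu"  ["vu"]
11. n1.idx = 18  [S₁.idx - 7]
12. n1.cnt = "vur"  [S₁.cnt ++ "r"]
13. n9.idx = "vp"  [terminal]
14. n10.pre = "vpk"  [e.idx ++ "k"]
15. n10.off = true  [true]
16. n11.pre = "pv"  ["pv"]
17. n11.off = true  [B₀.off == true]
18. n12.live = true  [terminal]
19. n13.idx = "qn"  [terminal]
20. n14.live = true  [terminal]
21. n11.hot = false  [not B.off]
22. n10.hot = true  [true]
23. n15.pre = "vpx"  [e.idx ++ "x"]
24. n15.off = false  [false]
25. n17.pre = 3  [terminal]
26. n18.pre = 20  [terminal]
27. n19.idx = "zy"  [terminal]
28. n16.idx = 5  [f₁.pre - 15]
29. n16.cnt = "mzy"  ["m" ++ e.idx]
30. n20.live = true  [terminal]
31. n15.hot = false  [not b.live]
32. n8.idx = 3  [3]
33. n8.cnt = "kvp"  ["k" ++ e.idx]
34. n0.idx = 3  [S₂.idx]
35. n0.cnt = "vurv"  [S₁.cnt ++ "v"]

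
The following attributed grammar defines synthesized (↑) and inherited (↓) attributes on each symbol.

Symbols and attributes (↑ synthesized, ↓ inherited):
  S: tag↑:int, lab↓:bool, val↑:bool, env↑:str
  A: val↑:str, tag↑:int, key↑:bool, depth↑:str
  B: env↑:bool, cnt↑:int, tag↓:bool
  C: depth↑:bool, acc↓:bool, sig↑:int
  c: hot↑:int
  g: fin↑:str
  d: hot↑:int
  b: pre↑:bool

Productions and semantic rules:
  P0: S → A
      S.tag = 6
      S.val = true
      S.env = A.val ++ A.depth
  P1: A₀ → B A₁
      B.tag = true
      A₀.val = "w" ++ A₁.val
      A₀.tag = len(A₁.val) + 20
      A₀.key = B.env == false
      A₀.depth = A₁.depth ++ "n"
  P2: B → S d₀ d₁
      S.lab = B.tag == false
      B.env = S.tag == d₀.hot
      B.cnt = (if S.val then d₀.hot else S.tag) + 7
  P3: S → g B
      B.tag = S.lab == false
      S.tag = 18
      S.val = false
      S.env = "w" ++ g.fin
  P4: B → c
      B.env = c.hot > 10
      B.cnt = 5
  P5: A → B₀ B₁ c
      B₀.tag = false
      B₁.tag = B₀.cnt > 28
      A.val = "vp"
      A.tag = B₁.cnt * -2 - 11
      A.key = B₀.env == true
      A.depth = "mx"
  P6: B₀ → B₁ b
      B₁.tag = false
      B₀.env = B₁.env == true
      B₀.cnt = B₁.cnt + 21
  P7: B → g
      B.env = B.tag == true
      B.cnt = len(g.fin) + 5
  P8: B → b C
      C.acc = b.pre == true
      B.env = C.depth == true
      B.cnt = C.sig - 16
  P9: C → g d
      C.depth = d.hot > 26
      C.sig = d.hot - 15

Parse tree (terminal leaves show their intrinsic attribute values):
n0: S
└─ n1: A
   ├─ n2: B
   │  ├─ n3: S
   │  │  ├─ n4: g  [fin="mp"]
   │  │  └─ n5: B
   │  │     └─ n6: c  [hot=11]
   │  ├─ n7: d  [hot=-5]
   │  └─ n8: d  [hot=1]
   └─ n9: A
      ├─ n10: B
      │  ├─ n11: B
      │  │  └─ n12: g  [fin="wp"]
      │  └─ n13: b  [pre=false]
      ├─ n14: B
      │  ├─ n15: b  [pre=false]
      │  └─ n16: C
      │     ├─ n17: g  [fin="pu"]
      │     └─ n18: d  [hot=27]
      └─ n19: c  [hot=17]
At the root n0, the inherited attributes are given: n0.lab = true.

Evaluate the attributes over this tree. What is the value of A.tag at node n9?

-3

1. n0.lab = true  [given at root]
2. n2.tag = true  [true]
3. n3.lab = false  [B.tag == false]
4. n4.fin = "mp"  [terminal]
5. n5.tag = true  [S.lab == false]
6. n6.hot = 11  [terminal]
7. n5.env = true  [c.hot > 10]
8. n5.cnt = 5  [5]
9. n3.tag = 18  [18]
10. n3.val = false  [false]
11. n3.env = "wmp"  ["w" ++ g.fin]
12. n7.hot = -5  [terminal]
13. n8.hot = 1  [terminal]
14. n2.env = false  [S.tag == d₀.hot]
15. n2.cnt = 25  [(if S.val then d₀.hot else S.tag) + 7]
16. n10.tag = false  [false]
17. n11.tag = false  [false]
18. n12.fin = "wp"  [terminal]
19. n11.env = false  [B.tag == true]
20. n11.cnt = 7  [len(g.fin) + 5]
21. n13.pre = false  [terminal]
22. n10.env = false  [B₁.env == true]
23. n10.cnt = 28  [B₁.cnt + 21]
24. n14.tag = false  [B₀.cnt > 28]
25. n15.pre = false  [terminal]
26. n16.acc = false  [b.pre == true]
27. n17.fin = "pu"  [terminal]
28. n18.hot = 27  [terminal]
29. n16.depth = true  [d.hot > 26]
30. n16.sig = 12  [d.hot - 15]
31. n14.env = true  [C.depth == true]
32. n14.cnt = -4  [C.sig - 16]
33. n19.hot = 17  [terminal]
34. n9.val = "vp"  ["vp"]
35. n9.tag = -3  [B₁.cnt * -2 - 11]
36. n9.key = false  [B₀.env == true]
37. n9.depth = "mx"  ["mx"]
38. n1.val = "wvp"  ["w" ++ A₁.val]
39. n1.tag = 22  [len(A₁.val) + 20]
40. n1.key = true  [B.env == false]
41. n1.depth = "mxn"  [A₁.depth ++ "n"]
42. n0.tag = 6  [6]
43. n0.val = true  [true]
44. n0.env = "wvpmxn"  [A.val ++ A.depth]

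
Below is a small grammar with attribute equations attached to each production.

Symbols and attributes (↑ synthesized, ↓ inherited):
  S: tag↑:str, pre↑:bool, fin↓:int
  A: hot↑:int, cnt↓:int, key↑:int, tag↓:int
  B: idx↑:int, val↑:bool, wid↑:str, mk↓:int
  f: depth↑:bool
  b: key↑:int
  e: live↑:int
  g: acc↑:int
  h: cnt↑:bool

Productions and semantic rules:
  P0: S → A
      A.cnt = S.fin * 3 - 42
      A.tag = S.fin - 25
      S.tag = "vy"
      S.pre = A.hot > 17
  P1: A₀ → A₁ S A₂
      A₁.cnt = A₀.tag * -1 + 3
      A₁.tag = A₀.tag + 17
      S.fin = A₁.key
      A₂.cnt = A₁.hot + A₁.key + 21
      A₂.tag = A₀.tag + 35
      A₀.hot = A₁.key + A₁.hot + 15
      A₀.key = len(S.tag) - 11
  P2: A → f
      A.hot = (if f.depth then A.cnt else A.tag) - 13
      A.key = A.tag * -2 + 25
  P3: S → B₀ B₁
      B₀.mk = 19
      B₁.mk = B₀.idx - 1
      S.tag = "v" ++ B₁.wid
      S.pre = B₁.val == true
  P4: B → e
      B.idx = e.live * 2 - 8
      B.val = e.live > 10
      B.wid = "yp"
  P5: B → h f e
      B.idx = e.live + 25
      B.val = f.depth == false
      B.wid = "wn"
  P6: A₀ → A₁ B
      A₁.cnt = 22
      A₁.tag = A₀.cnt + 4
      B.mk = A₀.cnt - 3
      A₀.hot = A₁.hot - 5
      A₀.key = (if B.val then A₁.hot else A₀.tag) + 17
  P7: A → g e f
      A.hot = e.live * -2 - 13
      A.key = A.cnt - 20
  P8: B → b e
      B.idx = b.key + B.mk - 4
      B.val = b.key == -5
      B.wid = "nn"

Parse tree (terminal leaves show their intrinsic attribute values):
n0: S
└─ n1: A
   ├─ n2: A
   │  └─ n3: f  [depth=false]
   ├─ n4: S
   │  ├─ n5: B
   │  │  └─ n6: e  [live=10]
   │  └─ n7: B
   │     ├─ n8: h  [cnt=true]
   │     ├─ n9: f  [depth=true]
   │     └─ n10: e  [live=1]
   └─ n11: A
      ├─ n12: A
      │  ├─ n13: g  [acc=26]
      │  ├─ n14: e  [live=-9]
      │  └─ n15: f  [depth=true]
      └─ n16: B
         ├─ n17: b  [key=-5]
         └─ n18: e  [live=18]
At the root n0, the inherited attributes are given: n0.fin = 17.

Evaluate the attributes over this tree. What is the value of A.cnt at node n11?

24

1. n0.fin = 17  [given at root]
2. n1.cnt = 9  [S.fin * 3 - 42]
3. n1.tag = -8  [S.fin - 25]
4. n2.cnt = 11  [A₀.tag * -1 + 3]
5. n2.tag = 9  [A₀.tag + 17]
6. n3.depth = false  [terminal]
7. n2.hot = -4  [(if f.depth then A.cnt else A.tag) - 13]
8. n2.key = 7  [A.tag * -2 + 25]
9. n4.fin = 7  [A₁.key]
10. n5.mk = 19  [19]
11. n6.live = 10  [terminal]
12. n5.idx = 12  [e.live * 2 - 8]
13. n5.val = false  [e.live > 10]
14. n5.wid = "yp"  ["yp"]
15. n7.mk = 11  [B₀.idx - 1]
16. n8.cnt = true  [terminal]
17. n9.depth = true  [terminal]
18. n10.live = 1  [terminal]
19. n7.idx = 26  [e.live + 25]
20. n7.val = false  [f.depth == false]
21. n7.wid = "wn"  ["wn"]
22. n4.tag = "vwn"  ["v" ++ B₁.wid]
23. n4.pre = false  [B₁.val == true]
24. n11.cnt = 24  [A₁.hot + A₁.key + 21]
25. n11.tag = 27  [A₀.tag + 35]
26. n12.cnt = 22  [22]
27. n12.tag = 28  [A₀.cnt + 4]
28. n13.acc = 26  [terminal]
29. n14.live = -9  [terminal]
30. n15.depth = true  [terminal]
31. n12.hot = 5  [e.live * -2 - 13]
32. n12.key = 2  [A.cnt - 20]
33. n16.mk = 21  [A₀.cnt - 3]
34. n17.key = -5  [terminal]
35. n18.live = 18  [terminal]
36. n16.idx = 12  [b.key + B.mk - 4]
37. n16.val = true  [b.key == -5]
38. n16.wid = "nn"  ["nn"]
39. n11.hot = 0  [A₁.hot - 5]
40. n11.key = 22  [(if B.val then A₁.hot else A₀.tag) + 17]
41. n1.hot = 18  [A₁.key + A₁.hot + 15]
42. n1.key = -8  [len(S.tag) - 11]
43. n0.tag = "vy"  ["vy"]
44. n0.pre = true  [A.hot > 17]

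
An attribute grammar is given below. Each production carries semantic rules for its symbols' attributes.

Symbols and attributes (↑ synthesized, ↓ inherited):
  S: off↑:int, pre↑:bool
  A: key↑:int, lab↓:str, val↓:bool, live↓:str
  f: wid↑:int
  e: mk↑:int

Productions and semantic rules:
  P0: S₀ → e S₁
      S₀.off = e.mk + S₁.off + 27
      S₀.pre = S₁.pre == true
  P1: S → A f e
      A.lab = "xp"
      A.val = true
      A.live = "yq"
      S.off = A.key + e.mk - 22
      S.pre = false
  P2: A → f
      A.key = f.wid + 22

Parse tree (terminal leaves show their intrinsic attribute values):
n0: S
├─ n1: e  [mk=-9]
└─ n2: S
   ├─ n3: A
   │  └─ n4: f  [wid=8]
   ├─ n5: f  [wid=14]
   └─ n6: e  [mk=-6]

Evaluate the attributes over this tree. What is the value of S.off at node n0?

1. n1.mk = -9  [terminal]
2. n3.lab = "xp"  ["xp"]
3. n3.val = true  [true]
4. n3.live = "yq"  ["yq"]
5. n4.wid = 8  [terminal]
6. n3.key = 30  [f.wid + 22]
7. n5.wid = 14  [terminal]
8. n6.mk = -6  [terminal]
9. n2.off = 2  [A.key + e.mk - 22]
10. n2.pre = false  [false]
11. n0.off = 20  [e.mk + S₁.off + 27]
12. n0.pre = false  [S₁.pre == true]

20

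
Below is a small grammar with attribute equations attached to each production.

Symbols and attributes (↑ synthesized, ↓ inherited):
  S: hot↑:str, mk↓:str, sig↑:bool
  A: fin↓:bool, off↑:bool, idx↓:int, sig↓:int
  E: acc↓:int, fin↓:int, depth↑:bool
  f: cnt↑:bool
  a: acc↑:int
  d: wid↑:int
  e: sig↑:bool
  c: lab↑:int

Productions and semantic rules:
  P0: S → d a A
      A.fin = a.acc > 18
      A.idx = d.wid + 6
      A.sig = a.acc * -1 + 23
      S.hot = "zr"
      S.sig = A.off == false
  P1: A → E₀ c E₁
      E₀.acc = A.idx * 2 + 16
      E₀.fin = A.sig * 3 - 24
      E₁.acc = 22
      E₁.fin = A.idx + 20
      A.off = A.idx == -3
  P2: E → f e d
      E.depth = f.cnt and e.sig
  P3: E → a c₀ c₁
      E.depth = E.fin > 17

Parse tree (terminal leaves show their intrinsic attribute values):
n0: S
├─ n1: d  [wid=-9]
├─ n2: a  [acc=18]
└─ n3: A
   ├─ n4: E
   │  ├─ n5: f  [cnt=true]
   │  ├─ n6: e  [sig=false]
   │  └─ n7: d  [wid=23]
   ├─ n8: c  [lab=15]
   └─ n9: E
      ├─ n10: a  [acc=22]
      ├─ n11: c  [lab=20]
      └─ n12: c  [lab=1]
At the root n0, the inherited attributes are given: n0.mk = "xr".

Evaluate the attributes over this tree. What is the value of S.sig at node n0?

false

1. n0.mk = "xr"  [given at root]
2. n1.wid = -9  [terminal]
3. n2.acc = 18  [terminal]
4. n3.fin = false  [a.acc > 18]
5. n3.idx = -3  [d.wid + 6]
6. n3.sig = 5  [a.acc * -1 + 23]
7. n4.acc = 10  [A.idx * 2 + 16]
8. n4.fin = -9  [A.sig * 3 - 24]
9. n5.cnt = true  [terminal]
10. n6.sig = false  [terminal]
11. n7.wid = 23  [terminal]
12. n4.depth = false  [f.cnt and e.sig]
13. n8.lab = 15  [terminal]
14. n9.acc = 22  [22]
15. n9.fin = 17  [A.idx + 20]
16. n10.acc = 22  [terminal]
17. n11.lab = 20  [terminal]
18. n12.lab = 1  [terminal]
19. n9.depth = false  [E.fin > 17]
20. n3.off = true  [A.idx == -3]
21. n0.hot = "zr"  ["zr"]
22. n0.sig = false  [A.off == false]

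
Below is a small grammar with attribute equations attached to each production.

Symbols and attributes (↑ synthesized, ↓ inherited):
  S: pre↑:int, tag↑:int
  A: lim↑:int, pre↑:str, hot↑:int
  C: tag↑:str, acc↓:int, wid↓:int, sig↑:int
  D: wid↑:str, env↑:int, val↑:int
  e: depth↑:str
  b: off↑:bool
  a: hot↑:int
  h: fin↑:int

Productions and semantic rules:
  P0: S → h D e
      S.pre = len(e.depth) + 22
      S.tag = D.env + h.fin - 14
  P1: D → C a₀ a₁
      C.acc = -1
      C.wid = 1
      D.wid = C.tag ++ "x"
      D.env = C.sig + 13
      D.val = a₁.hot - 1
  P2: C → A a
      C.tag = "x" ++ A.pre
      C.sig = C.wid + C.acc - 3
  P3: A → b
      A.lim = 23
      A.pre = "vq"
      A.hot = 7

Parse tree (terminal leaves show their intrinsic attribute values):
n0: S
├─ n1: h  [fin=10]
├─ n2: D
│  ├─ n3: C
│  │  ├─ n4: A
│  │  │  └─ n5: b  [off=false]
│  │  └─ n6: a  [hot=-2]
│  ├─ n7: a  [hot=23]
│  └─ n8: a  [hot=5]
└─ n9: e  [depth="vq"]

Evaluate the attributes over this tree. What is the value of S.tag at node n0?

1. n1.fin = 10  [terminal]
2. n3.acc = -1  [-1]
3. n3.wid = 1  [1]
4. n5.off = false  [terminal]
5. n4.lim = 23  [23]
6. n4.pre = "vq"  ["vq"]
7. n4.hot = 7  [7]
8. n6.hot = -2  [terminal]
9. n3.tag = "xvq"  ["x" ++ A.pre]
10. n3.sig = -3  [C.wid + C.acc - 3]
11. n7.hot = 23  [terminal]
12. n8.hot = 5  [terminal]
13. n2.wid = "xvqx"  [C.tag ++ "x"]
14. n2.env = 10  [C.sig + 13]
15. n2.val = 4  [a₁.hot - 1]
16. n9.depth = "vq"  [terminal]
17. n0.pre = 24  [len(e.depth) + 22]
18. n0.tag = 6  [D.env + h.fin - 14]

6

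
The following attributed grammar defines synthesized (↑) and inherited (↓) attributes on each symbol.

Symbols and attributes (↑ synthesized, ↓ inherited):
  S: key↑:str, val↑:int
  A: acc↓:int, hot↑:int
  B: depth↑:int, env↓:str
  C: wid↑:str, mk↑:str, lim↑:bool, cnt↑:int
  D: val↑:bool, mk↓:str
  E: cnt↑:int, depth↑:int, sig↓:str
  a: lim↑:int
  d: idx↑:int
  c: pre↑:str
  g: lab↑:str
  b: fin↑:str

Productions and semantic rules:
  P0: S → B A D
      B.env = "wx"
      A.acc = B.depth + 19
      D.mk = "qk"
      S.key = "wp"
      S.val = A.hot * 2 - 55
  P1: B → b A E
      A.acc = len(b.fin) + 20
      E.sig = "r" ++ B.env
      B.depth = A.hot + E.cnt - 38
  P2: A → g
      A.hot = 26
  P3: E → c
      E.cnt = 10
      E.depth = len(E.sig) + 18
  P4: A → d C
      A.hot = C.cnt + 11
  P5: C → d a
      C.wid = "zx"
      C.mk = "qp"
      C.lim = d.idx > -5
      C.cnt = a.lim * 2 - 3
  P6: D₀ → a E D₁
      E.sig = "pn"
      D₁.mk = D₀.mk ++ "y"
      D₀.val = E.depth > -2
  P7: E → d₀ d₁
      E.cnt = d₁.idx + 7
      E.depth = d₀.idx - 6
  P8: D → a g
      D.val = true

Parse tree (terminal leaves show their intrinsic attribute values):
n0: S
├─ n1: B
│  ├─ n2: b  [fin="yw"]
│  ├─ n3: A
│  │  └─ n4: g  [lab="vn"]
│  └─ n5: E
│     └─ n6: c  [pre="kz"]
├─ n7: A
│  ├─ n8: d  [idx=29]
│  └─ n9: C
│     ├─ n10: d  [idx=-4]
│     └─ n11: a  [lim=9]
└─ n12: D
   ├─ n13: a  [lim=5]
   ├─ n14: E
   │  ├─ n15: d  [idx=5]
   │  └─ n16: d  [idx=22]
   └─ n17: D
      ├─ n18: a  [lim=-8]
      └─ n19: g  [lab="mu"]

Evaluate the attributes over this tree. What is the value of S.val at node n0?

-3

1. n1.env = "wx"  ["wx"]
2. n2.fin = "yw"  [terminal]
3. n3.acc = 22  [len(b.fin) + 20]
4. n4.lab = "vn"  [terminal]
5. n3.hot = 26  [26]
6. n5.sig = "rwx"  ["r" ++ B.env]
7. n6.pre = "kz"  [terminal]
8. n5.cnt = 10  [10]
9. n5.depth = 21  [len(E.sig) + 18]
10. n1.depth = -2  [A.hot + E.cnt - 38]
11. n7.acc = 17  [B.depth + 19]
12. n8.idx = 29  [terminal]
13. n10.idx = -4  [terminal]
14. n11.lim = 9  [terminal]
15. n9.wid = "zx"  ["zx"]
16. n9.mk = "qp"  ["qp"]
17. n9.lim = true  [d.idx > -5]
18. n9.cnt = 15  [a.lim * 2 - 3]
19. n7.hot = 26  [C.cnt + 11]
20. n12.mk = "qk"  ["qk"]
21. n13.lim = 5  [terminal]
22. n14.sig = "pn"  ["pn"]
23. n15.idx = 5  [terminal]
24. n16.idx = 22  [terminal]
25. n14.cnt = 29  [d₁.idx + 7]
26. n14.depth = -1  [d₀.idx - 6]
27. n17.mk = "qky"  [D₀.mk ++ "y"]
28. n18.lim = -8  [terminal]
29. n19.lab = "mu"  [terminal]
30. n17.val = true  [true]
31. n12.val = true  [E.depth > -2]
32. n0.key = "wp"  ["wp"]
33. n0.val = -3  [A.hot * 2 - 55]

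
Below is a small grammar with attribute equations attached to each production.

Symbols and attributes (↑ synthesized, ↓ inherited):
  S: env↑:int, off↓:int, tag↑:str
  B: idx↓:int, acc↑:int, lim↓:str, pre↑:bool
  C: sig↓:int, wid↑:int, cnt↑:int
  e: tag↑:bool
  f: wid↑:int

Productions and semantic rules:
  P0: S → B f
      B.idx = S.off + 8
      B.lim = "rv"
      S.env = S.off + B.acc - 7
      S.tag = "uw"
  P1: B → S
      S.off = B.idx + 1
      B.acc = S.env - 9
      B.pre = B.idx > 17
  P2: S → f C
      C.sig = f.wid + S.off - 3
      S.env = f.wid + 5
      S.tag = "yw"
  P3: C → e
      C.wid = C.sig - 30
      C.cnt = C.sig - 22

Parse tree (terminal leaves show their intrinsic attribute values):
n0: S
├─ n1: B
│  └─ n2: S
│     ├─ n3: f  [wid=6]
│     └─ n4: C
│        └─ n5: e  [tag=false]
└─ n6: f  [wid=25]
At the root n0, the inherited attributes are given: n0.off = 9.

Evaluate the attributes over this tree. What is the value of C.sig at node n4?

21

1. n0.off = 9  [given at root]
2. n1.idx = 17  [S.off + 8]
3. n1.lim = "rv"  ["rv"]
4. n2.off = 18  [B.idx + 1]
5. n3.wid = 6  [terminal]
6. n4.sig = 21  [f.wid + S.off - 3]
7. n5.tag = false  [terminal]
8. n4.wid = -9  [C.sig - 30]
9. n4.cnt = -1  [C.sig - 22]
10. n2.env = 11  [f.wid + 5]
11. n2.tag = "yw"  ["yw"]
12. n1.acc = 2  [S.env - 9]
13. n1.pre = false  [B.idx > 17]
14. n6.wid = 25  [terminal]
15. n0.env = 4  [S.off + B.acc - 7]
16. n0.tag = "uw"  ["uw"]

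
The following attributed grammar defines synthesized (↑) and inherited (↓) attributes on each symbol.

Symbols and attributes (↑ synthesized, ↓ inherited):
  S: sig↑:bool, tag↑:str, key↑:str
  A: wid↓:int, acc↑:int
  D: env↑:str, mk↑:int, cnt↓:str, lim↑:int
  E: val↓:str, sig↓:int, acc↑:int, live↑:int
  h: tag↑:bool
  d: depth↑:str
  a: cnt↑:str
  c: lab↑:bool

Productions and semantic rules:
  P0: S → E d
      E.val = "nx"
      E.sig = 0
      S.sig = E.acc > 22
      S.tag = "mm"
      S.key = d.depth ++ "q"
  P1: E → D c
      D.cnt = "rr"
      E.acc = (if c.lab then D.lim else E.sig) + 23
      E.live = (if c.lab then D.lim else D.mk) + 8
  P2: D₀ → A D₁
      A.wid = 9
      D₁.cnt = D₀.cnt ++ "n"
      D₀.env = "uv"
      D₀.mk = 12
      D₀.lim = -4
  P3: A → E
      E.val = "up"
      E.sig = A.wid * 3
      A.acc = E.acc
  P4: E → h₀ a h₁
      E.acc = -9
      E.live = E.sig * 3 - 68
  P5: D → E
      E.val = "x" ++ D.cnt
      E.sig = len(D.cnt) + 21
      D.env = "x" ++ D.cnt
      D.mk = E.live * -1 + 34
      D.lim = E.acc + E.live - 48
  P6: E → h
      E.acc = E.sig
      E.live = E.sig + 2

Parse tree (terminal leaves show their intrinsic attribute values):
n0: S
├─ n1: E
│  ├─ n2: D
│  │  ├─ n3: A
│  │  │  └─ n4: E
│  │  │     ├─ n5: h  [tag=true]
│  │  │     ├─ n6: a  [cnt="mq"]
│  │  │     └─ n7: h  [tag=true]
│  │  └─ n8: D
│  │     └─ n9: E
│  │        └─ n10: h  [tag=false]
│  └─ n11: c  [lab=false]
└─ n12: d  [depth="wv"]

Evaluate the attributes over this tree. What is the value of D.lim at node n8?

1. n1.val = "nx"  ["nx"]
2. n1.sig = 0  [0]
3. n2.cnt = "rr"  ["rr"]
4. n3.wid = 9  [9]
5. n4.val = "up"  ["up"]
6. n4.sig = 27  [A.wid * 3]
7. n5.tag = true  [terminal]
8. n6.cnt = "mq"  [terminal]
9. n7.tag = true  [terminal]
10. n4.acc = -9  [-9]
11. n4.live = 13  [E.sig * 3 - 68]
12. n3.acc = -9  [E.acc]
13. n8.cnt = "rrn"  [D₀.cnt ++ "n"]
14. n9.val = "xrrn"  ["x" ++ D.cnt]
15. n9.sig = 24  [len(D.cnt) + 21]
16. n10.tag = false  [terminal]
17. n9.acc = 24  [E.sig]
18. n9.live = 26  [E.sig + 2]
19. n8.env = "xrrn"  ["x" ++ D.cnt]
20. n8.mk = 8  [E.live * -1 + 34]
21. n8.lim = 2  [E.acc + E.live - 48]
22. n2.env = "uv"  ["uv"]
23. n2.mk = 12  [12]
24. n2.lim = -4  [-4]
25. n11.lab = false  [terminal]
26. n1.acc = 23  [(if c.lab then D.lim else E.sig) + 23]
27. n1.live = 20  [(if c.lab then D.lim else D.mk) + 8]
28. n12.depth = "wv"  [terminal]
29. n0.sig = true  [E.acc > 22]
30. n0.tag = "mm"  ["mm"]
31. n0.key = "wvq"  [d.depth ++ "q"]

2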